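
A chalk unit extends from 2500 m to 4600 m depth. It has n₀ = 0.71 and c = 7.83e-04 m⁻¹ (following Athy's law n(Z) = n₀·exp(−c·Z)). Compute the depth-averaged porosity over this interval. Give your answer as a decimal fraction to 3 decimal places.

0.049

Working in km (1 km = 1000 m; c in km⁻¹ = c in m⁻¹ × 1000):
⟨n⟩ = (1/(Z₂−Z₁)) ∫ n₀ e^(−cZ) dZ = n₀·(e^(−c·Z₁) − e^(−c·Z₂)) / (c·(Z₂−Z₁))
e^(−0.783×2.5) = 0.1412; e^(−0.783×4.6) = 0.0273
⟨n⟩ = 0.71 × (0.1412 − 0.0273) / (0.783 × 2.1) = 0.71 × 0.0693 = 0.0492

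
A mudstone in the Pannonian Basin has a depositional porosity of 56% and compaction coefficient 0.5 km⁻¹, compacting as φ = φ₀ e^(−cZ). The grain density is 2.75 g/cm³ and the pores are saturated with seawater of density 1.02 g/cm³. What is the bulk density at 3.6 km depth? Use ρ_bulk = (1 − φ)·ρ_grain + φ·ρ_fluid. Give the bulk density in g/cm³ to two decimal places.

Porosity at depth: φ = 0.56·exp(−0.5×3.6) = 0.56×0.1653 = 0.0926
Bulk density: ρ_b = (1−φ)ρ_g + φ·ρ_f = 0.9074×2.75 + 0.0926×1.02
       = 2.495 + 0.094 = 2.590 g/cm³

2.59 g/cm³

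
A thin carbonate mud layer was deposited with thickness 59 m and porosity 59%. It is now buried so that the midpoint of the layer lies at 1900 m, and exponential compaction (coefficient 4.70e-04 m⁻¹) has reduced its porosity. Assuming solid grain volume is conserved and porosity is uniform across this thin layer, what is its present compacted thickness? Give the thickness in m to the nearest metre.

Working in km (1 km = 1000 m; c in km⁻¹ = c in m⁻¹ × 1000):
Porosity at 1.9 km: phi = 0.59·exp(−0.47×1.9) = 0.2416
Solid-volume conservation: h(1−phi) = h₀(1−phi₀) ⇒ h = h₀·(1−phi₀)/(1−phi)
h = 0.059 × (1 − 0.59)/(1 − 0.2416) = 0.059 × 0.5406 = 0.0319 km

32 m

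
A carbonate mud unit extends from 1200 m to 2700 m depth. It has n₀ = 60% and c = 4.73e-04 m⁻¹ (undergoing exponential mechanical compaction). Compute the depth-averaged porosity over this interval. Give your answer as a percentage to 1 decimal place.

Working in km (1 km = 1000 m; c in km⁻¹ = c in m⁻¹ × 1000):
⟨n⟩ = (1/(Z₂−Z₁)) ∫ n₀ e^(−cZ) dZ = n₀·(e^(−c·Z₁) − e^(−c·Z₂)) / (c·(Z₂−Z₁))
e^(−0.473×1.2) = 0.5669; e^(−0.473×2.7) = 0.2788
⟨n⟩ = 0.6 × (0.5669 − 0.2788) / (0.473 × 1.5) = 0.6 × 0.4060 = 0.2436

24.4%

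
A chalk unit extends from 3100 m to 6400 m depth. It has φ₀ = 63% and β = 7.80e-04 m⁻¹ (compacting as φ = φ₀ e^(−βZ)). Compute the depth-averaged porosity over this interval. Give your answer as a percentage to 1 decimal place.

Working in km (1 km = 1000 m; β in km⁻¹ = β in m⁻¹ × 1000):
⟨φ⟩ = (1/(Z₂−Z₁)) ∫ φ₀ e^(−βZ) dZ = φ₀·(e^(−β·Z₁) − e^(−β·Z₂)) / (β·(Z₂−Z₁))
e^(−0.78×3.1) = 0.0891; e^(−0.78×6.4) = 0.0068
⟨φ⟩ = 0.63 × (0.0891 − 0.0068) / (0.78 × 3.3) = 0.63 × 0.0320 = 0.0201

2.0%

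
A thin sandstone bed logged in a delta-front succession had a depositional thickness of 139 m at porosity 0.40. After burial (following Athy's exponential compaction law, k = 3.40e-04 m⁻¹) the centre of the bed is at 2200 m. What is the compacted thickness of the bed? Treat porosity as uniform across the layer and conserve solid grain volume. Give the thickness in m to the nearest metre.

Working in km (1 km = 1000 m; k in km⁻¹ = k in m⁻¹ × 1000):
Porosity at 2.2 km: n = 0.4·exp(−0.34×2.2) = 0.1893
Solid-volume conservation: h(1−n) = h₀(1−n₀) ⇒ h = h₀·(1−n₀)/(1−n)
h = 0.139 × (1 − 0.4)/(1 − 0.1893) = 0.139 × 0.7401 = 0.1029 km

103 m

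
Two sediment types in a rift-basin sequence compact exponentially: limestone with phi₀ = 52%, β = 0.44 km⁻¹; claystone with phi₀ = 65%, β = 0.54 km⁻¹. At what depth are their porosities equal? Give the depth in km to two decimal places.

Set phi₀ₐ e^(−βₐZ) = phi₀ᵦ e^(−βᵦZ) ⇒ ln(phi₀ₐ/phi₀ᵦ) = (βₐ − βᵦ)·Z
Z = ln(0.52/0.65) / (0.44 − 0.54) = -0.2231 / -0.1 = 2.231 km

2.23 km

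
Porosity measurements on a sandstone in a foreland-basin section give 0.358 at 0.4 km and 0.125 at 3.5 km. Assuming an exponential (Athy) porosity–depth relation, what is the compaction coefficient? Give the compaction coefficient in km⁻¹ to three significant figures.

Athy: φ(d) = φ₀ e^(−kd) ⇒ φ₁/φ₂ = e^{k(d₂−d₁)} ⇒ k = ln(φ₁/φ₂)/(d₂−d₁)
k = ln(0.358/0.125) / (3.5 − 0.4) = ln(2.864) / 3.1 = 1.0522 / 3.1 = 0.3394 km⁻¹

0.339 km⁻¹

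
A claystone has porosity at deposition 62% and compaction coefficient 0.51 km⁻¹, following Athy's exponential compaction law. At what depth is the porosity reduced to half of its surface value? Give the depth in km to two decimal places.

1.36 km

φ/φ₀ = 1/2 ⇒ exp(−k·d) = 1/2 ⇒ d = ln(2) / k
d = 0.6931 / 0.51 = 1.359 km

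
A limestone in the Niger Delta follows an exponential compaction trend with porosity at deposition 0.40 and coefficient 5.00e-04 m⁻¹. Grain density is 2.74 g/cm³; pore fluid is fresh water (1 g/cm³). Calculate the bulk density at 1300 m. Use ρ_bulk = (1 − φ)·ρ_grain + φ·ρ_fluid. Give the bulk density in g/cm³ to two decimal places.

Working in km (1 km = 1000 m; c in km⁻¹ = c in m⁻¹ × 1000):
Porosity at depth: n = 0.4·exp(−0.5×1.3) = 0.4×0.5220 = 0.2088
Bulk density: ρ_b = (1−n)ρ_g + n·ρ_f = 0.7912×2.74 + 0.2088×1
       = 2.168 + 0.209 = 2.377 g/cm³

2.38 g/cm³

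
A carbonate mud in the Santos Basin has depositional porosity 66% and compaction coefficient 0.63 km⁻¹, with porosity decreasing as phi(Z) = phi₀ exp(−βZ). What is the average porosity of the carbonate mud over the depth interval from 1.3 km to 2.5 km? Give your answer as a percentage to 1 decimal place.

20.4%

⟨phi⟩ = (1/(Z₂−Z₁)) ∫ phi₀ e^(−βZ) dZ = phi₀·(e^(−β·Z₁) − e^(−β·Z₂)) / (β·(Z₂−Z₁))
e^(−0.63×1.3) = 0.4409; e^(−0.63×2.5) = 0.2070
⟨phi⟩ = 0.66 × (0.4409 − 0.2070) / (0.63 × 1.2) = 0.66 × 0.3093 = 0.2042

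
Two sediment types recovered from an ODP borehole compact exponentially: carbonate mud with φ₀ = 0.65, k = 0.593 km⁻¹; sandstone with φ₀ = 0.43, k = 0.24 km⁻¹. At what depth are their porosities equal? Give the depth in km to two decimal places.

Set φ₀ₐ e^(−kₐd) = φ₀ᵦ e^(−kᵦd) ⇒ ln(φ₀ₐ/φ₀ᵦ) = (kₐ − kᵦ)·d
d = ln(0.65/0.43) / (0.593 − 0.24) = 0.4132 / 0.353 = 1.171 km

1.17 km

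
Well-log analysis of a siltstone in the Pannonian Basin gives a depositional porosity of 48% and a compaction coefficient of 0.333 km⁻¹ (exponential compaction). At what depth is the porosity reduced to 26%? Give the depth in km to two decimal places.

Invert Athy's law: d = ln(φ₀/φ) / k
d = ln(0.48/0.26) / 0.333 = ln(1.846) / 0.333 = 0.6131 / 0.333 = 1.841 km

1.84 km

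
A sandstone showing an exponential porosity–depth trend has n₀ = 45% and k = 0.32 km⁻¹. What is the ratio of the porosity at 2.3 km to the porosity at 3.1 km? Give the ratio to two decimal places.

1.29

n(d₁)/n(d₂) = e^(−k·d₁)/e^(−k·d₂) = e^{k(d₂−d₁)}
= exp(0.32 × 0.8) = exp(0.256) = 1.2918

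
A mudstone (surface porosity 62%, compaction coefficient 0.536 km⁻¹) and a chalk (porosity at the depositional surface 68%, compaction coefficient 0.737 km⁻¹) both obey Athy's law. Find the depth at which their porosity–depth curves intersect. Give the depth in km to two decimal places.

0.46 km

Set phi₀ₐ e^(−cₐZ) = phi₀ᵦ e^(−cᵦZ) ⇒ ln(phi₀ₐ/phi₀ᵦ) = (cₐ − cᵦ)·Z
Z = ln(0.62/0.68) / (0.536 − 0.737) = -0.0924 / -0.201 = 0.460 km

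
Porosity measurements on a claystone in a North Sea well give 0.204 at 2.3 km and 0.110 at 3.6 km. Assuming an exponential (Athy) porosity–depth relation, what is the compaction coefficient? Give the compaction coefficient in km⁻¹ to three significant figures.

Athy: φ(d) = φ₀ e^(−cd) ⇒ φ₁/φ₂ = e^{c(d₂−d₁)} ⇒ c = ln(φ₁/φ₂)/(d₂−d₁)
c = ln(0.204/0.11) / (3.6 − 2.3) = ln(1.855) / 1.3 = 0.6176 / 1.3 = 0.4751 km⁻¹

0.475 km⁻¹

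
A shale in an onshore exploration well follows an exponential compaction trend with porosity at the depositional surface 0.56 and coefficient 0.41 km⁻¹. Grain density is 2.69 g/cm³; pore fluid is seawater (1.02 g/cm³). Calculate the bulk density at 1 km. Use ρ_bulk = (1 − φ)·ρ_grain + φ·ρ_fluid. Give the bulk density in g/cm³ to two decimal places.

2.07 g/cm³

Porosity at depth: n = 0.56·exp(−0.41×1) = 0.56×0.6637 = 0.3716
Bulk density: ρ_b = (1−n)ρ_g + n·ρ_f = 0.6284×2.69 + 0.3716×1.02
       = 1.690 + 0.379 = 2.069 g/cm³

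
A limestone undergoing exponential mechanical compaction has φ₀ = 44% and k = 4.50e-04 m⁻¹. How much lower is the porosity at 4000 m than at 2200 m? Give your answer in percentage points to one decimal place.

Working in km (1 km = 1000 m; k in km⁻¹ = k in m⁻¹ × 1000):
φ(2.2) = 0.44·e^(−0.45×2.2) = 0.1635
φ(4) = 0.44·e^(−0.45×4) = 0.0727
Δφ = 0.1635 − 0.0727 = 0.0908

9.1 percentage points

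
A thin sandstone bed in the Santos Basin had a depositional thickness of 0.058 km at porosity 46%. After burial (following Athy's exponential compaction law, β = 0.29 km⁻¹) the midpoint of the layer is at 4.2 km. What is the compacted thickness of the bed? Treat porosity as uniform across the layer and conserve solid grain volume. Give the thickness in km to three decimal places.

0.036 km

Porosity at 4.2 km: φ = 0.46·exp(−0.29×4.2) = 0.1361
Solid-volume conservation: h(1−φ) = h₀(1−φ₀) ⇒ h = h₀·(1−φ₀)/(1−φ)
h = 0.058 × (1 − 0.46)/(1 − 0.1361) = 0.058 × 0.6251 = 0.0363 km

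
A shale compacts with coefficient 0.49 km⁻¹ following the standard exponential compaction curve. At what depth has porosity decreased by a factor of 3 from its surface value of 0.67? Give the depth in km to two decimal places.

phi/phi₀ = 1/3 ⇒ exp(−c·d) = 1/3 ⇒ d = ln(3) / c
d = 1.0986 / 0.49 = 2.242 km

2.24 km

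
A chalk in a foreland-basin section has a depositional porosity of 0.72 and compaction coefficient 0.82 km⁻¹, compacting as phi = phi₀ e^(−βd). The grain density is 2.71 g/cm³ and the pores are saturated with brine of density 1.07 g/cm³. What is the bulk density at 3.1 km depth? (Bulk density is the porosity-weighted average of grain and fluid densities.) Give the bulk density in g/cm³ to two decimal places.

2.62 g/cm³

Porosity at depth: phi = 0.72·exp(−0.82×3.1) = 0.72×0.0787 = 0.0567
Bulk density: ρ_b = (1−phi)ρ_g + phi·ρ_f = 0.9433×2.71 + 0.0567×1.07
       = 2.556 + 0.061 = 2.617 g/cm³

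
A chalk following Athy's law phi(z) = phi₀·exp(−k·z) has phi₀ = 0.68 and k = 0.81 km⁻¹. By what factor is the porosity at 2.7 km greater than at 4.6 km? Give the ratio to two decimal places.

4.66

phi(z₁)/phi(z₂) = e^(−k·z₁)/e^(−k·z₂) = e^{k(z₂−z₁)}
= exp(0.81 × 1.9) = exp(1.539) = 4.6599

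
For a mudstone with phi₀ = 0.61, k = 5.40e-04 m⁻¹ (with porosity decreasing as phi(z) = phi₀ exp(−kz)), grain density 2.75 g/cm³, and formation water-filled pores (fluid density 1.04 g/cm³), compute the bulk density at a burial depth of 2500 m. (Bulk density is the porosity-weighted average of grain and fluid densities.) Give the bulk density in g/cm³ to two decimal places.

2.48 g/cm³

Working in km (1 km = 1000 m; k in km⁻¹ = k in m⁻¹ × 1000):
Porosity at depth: phi = 0.61·exp(−0.54×2.5) = 0.61×0.2592 = 0.1581
Bulk density: ρ_b = (1−phi)ρ_g + phi·ρ_f = 0.8419×2.75 + 0.1581×1.04
       = 2.315 + 0.164 = 2.480 g/cm³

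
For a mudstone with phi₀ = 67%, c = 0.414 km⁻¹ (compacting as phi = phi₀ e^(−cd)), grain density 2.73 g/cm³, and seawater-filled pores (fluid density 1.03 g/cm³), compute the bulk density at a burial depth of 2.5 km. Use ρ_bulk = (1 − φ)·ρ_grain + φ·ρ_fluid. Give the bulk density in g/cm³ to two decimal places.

2.33 g/cm³

Porosity at depth: phi = 0.67·exp(−0.414×2.5) = 0.67×0.3552 = 0.2380
Bulk density: ρ_b = (1−phi)ρ_g + phi·ρ_f = 0.7620×2.73 + 0.2380×1.03
       = 2.080 + 0.245 = 2.325 g/cm³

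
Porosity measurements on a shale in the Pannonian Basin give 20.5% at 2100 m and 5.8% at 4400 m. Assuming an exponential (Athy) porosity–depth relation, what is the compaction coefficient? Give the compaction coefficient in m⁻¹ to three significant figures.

0.000549 m⁻¹

Working in km (1 km = 1000 m; β in km⁻¹ = β in m⁻¹ × 1000):
Athy: phi(z) = phi₀ e^(−βz) ⇒ phi₁/phi₂ = e^{β(z₂−z₁)} ⇒ β = ln(phi₁/phi₂)/(z₂−z₁)
β = ln(0.205/0.058) / (4.4 − 2.1) = ln(3.534) / 2.3 = 1.2626 / 2.3 = 0.5489 km⁻¹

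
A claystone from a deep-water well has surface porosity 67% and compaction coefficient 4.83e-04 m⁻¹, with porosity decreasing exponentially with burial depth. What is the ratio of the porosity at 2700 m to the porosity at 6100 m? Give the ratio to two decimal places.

5.17

Working in km (1 km = 1000 m; k in km⁻¹ = k in m⁻¹ × 1000):
phi(d₁)/phi(d₂) = e^(−k·d₁)/e^(−k·d₂) = e^{k(d₂−d₁)}
= exp(0.483 × 3.4) = exp(1.642) = 5.1665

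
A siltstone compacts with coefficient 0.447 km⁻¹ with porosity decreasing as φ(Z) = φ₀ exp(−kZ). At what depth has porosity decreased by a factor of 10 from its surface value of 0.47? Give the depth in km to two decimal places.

φ/φ₀ = 1/10 ⇒ exp(−k·Z) = 1/10 ⇒ Z = ln(10) / k
Z = 2.3026 / 0.447 = 5.151 km

5.15 km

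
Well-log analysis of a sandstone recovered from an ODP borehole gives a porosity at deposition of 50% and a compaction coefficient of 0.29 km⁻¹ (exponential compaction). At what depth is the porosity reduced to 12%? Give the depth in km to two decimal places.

Invert Athy's law: z = ln(n₀/n) / c
z = ln(0.5/0.12) / 0.29 = ln(4.167) / 0.29 = 1.4271 / 0.29 = 4.921 km

4.92 km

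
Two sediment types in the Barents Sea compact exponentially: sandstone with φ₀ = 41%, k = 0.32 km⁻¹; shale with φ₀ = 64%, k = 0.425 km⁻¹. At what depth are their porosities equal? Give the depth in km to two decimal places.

4.24 km

Set φ₀ₐ e^(−kₐd) = φ₀ᵦ e^(−kᵦd) ⇒ ln(φ₀ₐ/φ₀ᵦ) = (kₐ − kᵦ)·d
d = ln(0.41/0.64) / (0.32 − 0.425) = -0.4453 / -0.105 = 4.241 km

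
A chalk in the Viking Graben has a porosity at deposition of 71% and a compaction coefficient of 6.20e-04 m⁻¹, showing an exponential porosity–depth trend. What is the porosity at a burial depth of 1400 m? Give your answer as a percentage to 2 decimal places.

29.81%

Working in km (1 km = 1000 m; c in km⁻¹ = c in m⁻¹ × 1000):
φ = φ₀·exp(−c·z) = 0.71 × exp(−0.62 × 1.4) = 0.71 × exp(−0.868)
  = 0.71 × 0.4198 = 0.2981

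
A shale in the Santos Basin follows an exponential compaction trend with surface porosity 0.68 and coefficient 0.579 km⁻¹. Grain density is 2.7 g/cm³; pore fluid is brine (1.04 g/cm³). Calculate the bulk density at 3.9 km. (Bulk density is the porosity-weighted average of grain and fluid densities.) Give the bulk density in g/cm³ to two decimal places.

2.58 g/cm³

Porosity at depth: φ = 0.68·exp(−0.579×3.9) = 0.68×0.1045 = 0.0711
Bulk density: ρ_b = (1−φ)ρ_g + φ·ρ_f = 0.9289×2.7 + 0.0711×1.04
       = 2.508 + 0.074 = 2.582 g/cm³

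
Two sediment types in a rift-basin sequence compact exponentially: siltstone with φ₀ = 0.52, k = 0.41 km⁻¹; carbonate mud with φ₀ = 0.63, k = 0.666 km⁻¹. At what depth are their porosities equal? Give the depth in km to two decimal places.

Set φ₀ₐ e^(−kₐz) = φ₀ᵦ e^(−kᵦz) ⇒ ln(φ₀ₐ/φ₀ᵦ) = (kₐ − kᵦ)·z
z = ln(0.52/0.63) / (0.41 − 0.666) = -0.1919 / -0.256 = 0.750 km

0.75 km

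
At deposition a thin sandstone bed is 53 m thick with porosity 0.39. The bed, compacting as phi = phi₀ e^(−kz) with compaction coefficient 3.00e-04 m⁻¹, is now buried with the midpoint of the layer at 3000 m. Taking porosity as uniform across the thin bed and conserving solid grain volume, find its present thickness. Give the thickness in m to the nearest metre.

38 m

Working in km (1 km = 1000 m; k in km⁻¹ = k in m⁻¹ × 1000):
Porosity at 3 km: phi = 0.39·exp(−0.3×3) = 0.1586
Solid-volume conservation: h(1−phi) = h₀(1−phi₀) ⇒ h = h₀·(1−phi₀)/(1−phi)
h = 0.053 × (1 − 0.39)/(1 − 0.1586) = 0.053 × 0.7249 = 0.0384 km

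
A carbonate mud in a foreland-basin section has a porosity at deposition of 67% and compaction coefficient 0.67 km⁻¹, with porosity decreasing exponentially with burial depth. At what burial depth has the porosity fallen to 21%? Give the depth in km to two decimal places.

1.73 km

Invert Athy's law: d = ln(phi₀/phi) / c
d = ln(0.67/0.21) / 0.67 = ln(3.19) / 0.67 = 1.1602 / 0.67 = 1.732 km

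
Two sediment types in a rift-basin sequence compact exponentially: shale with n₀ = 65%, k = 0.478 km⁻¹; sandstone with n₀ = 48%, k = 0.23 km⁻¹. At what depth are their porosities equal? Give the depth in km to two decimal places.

Set n₀ₐ e^(−kₐd) = n₀ᵦ e^(−kᵦd) ⇒ ln(n₀ₐ/n₀ᵦ) = (kₐ − kᵦ)·d
d = ln(0.65/0.48) / (0.478 − 0.23) = 0.3032 / 0.248 = 1.223 km

1.22 km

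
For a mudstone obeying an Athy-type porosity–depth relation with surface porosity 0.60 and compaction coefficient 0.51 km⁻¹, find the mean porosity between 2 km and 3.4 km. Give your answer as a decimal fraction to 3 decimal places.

0.155

⟨n⟩ = (1/(d₂−d₁)) ∫ n₀ e^(−cd) dd = n₀·(e^(−c·d₁) − e^(−c·d₂)) / (c·(d₂−d₁))
e^(−0.51×2) = 0.3606; e^(−0.51×3.4) = 0.1766
⟨n⟩ = 0.6 × (0.3606 − 0.1766) / (0.51 × 1.4) = 0.6 × 0.2577 = 0.1546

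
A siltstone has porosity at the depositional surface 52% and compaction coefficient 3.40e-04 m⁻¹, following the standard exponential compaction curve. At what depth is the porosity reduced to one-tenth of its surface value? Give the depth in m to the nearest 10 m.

Working in km (1 km = 1000 m; β in km⁻¹ = β in m⁻¹ × 1000):
n/n₀ = 1/10 ⇒ exp(−β·z) = 1/10 ⇒ z = ln(10) / β
z = 2.3026 / 0.34 = 6.772 km

6770 m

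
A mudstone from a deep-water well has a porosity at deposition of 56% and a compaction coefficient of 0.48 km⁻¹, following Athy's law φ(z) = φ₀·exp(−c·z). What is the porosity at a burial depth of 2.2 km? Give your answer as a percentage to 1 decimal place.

φ = φ₀·exp(−c·z) = 0.56 × exp(−0.48 × 2.2) = 0.56 × exp(−1.056)
  = 0.56 × 0.3478 = 0.1948

19.5%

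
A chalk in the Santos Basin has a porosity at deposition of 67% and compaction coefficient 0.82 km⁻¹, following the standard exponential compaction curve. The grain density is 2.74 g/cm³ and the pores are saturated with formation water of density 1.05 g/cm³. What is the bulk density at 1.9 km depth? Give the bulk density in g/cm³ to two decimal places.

Porosity at depth: n = 0.67·exp(−0.82×1.9) = 0.67×0.2106 = 0.1411
Bulk density: ρ_b = (1−n)ρ_g + n·ρ_f = 0.8589×2.74 + 0.1411×1.05
       = 2.353 + 0.148 = 2.502 g/cm³

2.50 g/cm³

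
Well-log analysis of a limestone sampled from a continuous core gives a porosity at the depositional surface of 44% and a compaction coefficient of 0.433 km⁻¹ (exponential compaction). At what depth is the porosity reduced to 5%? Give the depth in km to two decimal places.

5.02 km

Invert Athy's law: Z = ln(phi₀/phi) / β
Z = ln(0.44/0.05) / 0.433 = ln(8.8) / 0.433 = 2.1748 / 0.433 = 5.023 km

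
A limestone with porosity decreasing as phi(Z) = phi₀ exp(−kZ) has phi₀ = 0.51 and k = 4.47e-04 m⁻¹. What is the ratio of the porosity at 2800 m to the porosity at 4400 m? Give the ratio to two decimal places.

2.04

Working in km (1 km = 1000 m; k in km⁻¹ = k in m⁻¹ × 1000):
phi(Z₁)/phi(Z₂) = e^(−k·Z₁)/e^(−k·Z₂) = e^{k(Z₂−Z₁)}
= exp(0.447 × 1.6) = exp(0.7152) = 2.0446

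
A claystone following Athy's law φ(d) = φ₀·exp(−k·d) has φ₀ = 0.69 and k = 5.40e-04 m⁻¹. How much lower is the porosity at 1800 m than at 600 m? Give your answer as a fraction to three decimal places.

0.238

Working in km (1 km = 1000 m; k in km⁻¹ = k in m⁻¹ × 1000):
φ(0.6) = 0.69·e^(−0.54×0.6) = 0.4990
φ(1.8) = 0.69·e^(−0.54×1.8) = 0.2610
Δφ = 0.4990 − 0.2610 = 0.2380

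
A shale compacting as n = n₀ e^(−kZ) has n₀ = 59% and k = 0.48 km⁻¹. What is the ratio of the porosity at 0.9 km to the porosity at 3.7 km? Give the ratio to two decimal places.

3.83

n(Z₁)/n(Z₂) = e^(−k·Z₁)/e^(−k·Z₂) = e^{k(Z₂−Z₁)}
= exp(0.48 × 2.8) = exp(1.344) = 3.8344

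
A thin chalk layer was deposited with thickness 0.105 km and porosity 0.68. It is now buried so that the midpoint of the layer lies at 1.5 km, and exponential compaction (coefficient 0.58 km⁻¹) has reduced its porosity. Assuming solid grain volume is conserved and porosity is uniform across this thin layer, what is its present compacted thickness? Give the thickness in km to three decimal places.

0.047 km

Porosity at 1.5 km: n = 0.68·exp(−0.58×1.5) = 0.2849
Solid-volume conservation: h(1−n) = h₀(1−n₀) ⇒ h = h₀·(1−n₀)/(1−n)
h = 0.105 × (1 − 0.68)/(1 − 0.2849) = 0.105 × 0.4475 = 0.0470 km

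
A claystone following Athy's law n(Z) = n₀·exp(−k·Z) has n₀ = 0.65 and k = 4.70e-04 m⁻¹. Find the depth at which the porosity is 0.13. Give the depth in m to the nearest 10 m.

3420 m

Working in km (1 km = 1000 m; k in km⁻¹ = k in m⁻¹ × 1000):
Invert Athy's law: Z = ln(n₀/n) / k
Z = ln(0.65/0.13) / 0.47 = ln(5) / 0.47 = 1.6094 / 0.47 = 3.424 km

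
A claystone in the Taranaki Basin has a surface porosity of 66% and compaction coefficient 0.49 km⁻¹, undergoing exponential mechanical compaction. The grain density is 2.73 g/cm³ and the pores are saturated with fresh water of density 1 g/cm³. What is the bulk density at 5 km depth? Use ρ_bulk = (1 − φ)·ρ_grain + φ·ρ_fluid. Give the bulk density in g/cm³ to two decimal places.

2.63 g/cm³

Porosity at depth: n = 0.66·exp(−0.49×5) = 0.66×0.0863 = 0.0570
Bulk density: ρ_b = (1−n)ρ_g + n·ρ_f = 0.9430×2.73 + 0.0570×1
       = 2.575 + 0.057 = 2.631 g/cm³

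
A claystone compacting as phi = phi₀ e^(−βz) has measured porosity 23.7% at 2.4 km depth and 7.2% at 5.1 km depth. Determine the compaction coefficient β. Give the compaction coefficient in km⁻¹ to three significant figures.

0.441 km⁻¹

Athy: phi(z) = phi₀ e^(−βz) ⇒ phi₁/phi₂ = e^{β(z₂−z₁)} ⇒ β = ln(phi₁/phi₂)/(z₂−z₁)
β = ln(0.237/0.072) / (5.1 − 2.4) = ln(3.292) / 2.7 = 1.1914 / 2.7 = 0.4413 km⁻¹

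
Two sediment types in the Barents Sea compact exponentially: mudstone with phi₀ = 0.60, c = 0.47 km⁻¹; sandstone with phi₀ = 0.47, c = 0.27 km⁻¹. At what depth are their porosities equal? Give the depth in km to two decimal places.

Set phi₀ₐ e^(−cₐd) = phi₀ᵦ e^(−cᵦd) ⇒ ln(phi₀ₐ/phi₀ᵦ) = (cₐ − cᵦ)·d
d = ln(0.6/0.47) / (0.47 − 0.27) = 0.2442 / 0.2 = 1.221 km

1.22 km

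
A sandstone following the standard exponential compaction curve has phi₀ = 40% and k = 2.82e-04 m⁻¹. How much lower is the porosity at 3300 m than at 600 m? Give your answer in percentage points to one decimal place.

18.0 percentage points

Working in km (1 km = 1000 m; k in km⁻¹ = k in m⁻¹ × 1000):
phi(0.6) = 0.4·e^(−0.282×0.6) = 0.3377
phi(3.3) = 0.4·e^(−0.282×3.3) = 0.1577
Δphi = 0.3377 − 0.1577 = 0.1800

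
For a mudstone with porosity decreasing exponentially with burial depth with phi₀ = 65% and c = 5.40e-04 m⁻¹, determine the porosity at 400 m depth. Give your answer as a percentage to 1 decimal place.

Working in km (1 km = 1000 m; c in km⁻¹ = c in m⁻¹ × 1000):
phi = phi₀·exp(−c·z) = 0.65 × exp(−0.54 × 0.4) = 0.65 × exp(−0.216)
  = 0.65 × 0.8057 = 0.5237

52.4%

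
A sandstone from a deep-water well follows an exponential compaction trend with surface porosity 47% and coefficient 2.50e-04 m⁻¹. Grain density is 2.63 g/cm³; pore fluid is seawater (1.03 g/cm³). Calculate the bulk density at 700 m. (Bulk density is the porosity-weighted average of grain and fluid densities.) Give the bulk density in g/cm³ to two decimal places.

Working in km (1 km = 1000 m; c in km⁻¹ = c in m⁻¹ × 1000):
Porosity at depth: n = 0.47·exp(−0.25×0.7) = 0.47×0.8395 = 0.3945
Bulk density: ρ_b = (1−n)ρ_g + n·ρ_f = 0.6055×2.63 + 0.3945×1.03
       = 1.592 + 0.406 = 1.999 g/cm³

2.00 g/cm³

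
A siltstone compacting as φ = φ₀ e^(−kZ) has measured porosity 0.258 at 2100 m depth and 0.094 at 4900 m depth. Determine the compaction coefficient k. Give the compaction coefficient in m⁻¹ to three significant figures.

0.000361 m⁻¹

Working in km (1 km = 1000 m; k in km⁻¹ = k in m⁻¹ × 1000):
Athy: φ(Z) = φ₀ e^(−kZ) ⇒ φ₁/φ₂ = e^{k(Z₂−Z₁)} ⇒ k = ln(φ₁/φ₂)/(Z₂−Z₁)
k = ln(0.258/0.094) / (4.9 − 2.1) = ln(2.745) / 2.8 = 1.0097 / 2.8 = 0.3606 km⁻¹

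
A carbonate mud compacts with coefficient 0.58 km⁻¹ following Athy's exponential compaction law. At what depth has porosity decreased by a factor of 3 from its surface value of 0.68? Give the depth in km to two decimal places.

n/n₀ = 1/3 ⇒ exp(−β·Z) = 1/3 ⇒ Z = ln(3) / β
Z = 1.0986 / 0.58 = 1.894 km

1.89 km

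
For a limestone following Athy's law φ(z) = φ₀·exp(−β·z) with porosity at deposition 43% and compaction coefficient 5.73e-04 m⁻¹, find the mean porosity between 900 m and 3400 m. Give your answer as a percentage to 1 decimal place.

Working in km (1 km = 1000 m; β in km⁻¹ = β in m⁻¹ × 1000):
⟨φ⟩ = (1/(z₂−z₁)) ∫ φ₀ e^(−βz) dz = φ₀·(e^(−β·z₁) − e^(−β·z₂)) / (β·(z₂−z₁))
e^(−0.573×0.9) = 0.5971; e^(−0.573×3.4) = 0.1425
⟨φ⟩ = 0.43 × (0.5971 − 0.1425) / (0.573 × 2.5) = 0.43 × 0.3173 = 0.1364

13.6%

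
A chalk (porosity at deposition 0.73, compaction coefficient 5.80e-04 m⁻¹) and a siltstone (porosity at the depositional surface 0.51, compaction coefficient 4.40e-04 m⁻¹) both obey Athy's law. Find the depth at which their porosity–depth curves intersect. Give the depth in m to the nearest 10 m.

2560 m

Working in km (1 km = 1000 m; k in km⁻¹ = k in m⁻¹ × 1000):
Set phi₀ₐ e^(−kₐz) = phi₀ᵦ e^(−kᵦz) ⇒ ln(phi₀ₐ/phi₀ᵦ) = (kₐ − kᵦ)·z
z = ln(0.73/0.51) / (0.58 − 0.44) = 0.3586 / 0.14 = 2.562 km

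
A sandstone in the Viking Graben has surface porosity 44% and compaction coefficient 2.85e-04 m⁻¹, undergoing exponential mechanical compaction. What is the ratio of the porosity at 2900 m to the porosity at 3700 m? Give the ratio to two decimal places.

Working in km (1 km = 1000 m; k in km⁻¹ = k in m⁻¹ × 1000):
phi(z₁)/phi(z₂) = e^(−k·z₁)/e^(−k·z₂) = e^{k(z₂−z₁)}
= exp(0.285 × 0.8) = exp(0.228) = 1.2561

1.26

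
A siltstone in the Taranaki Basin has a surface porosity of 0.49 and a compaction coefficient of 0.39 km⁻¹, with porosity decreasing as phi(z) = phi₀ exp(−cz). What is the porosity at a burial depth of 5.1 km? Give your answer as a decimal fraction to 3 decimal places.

0.067

phi = phi₀·exp(−c·z) = 0.49 × exp(−0.39 × 5.1) = 0.49 × exp(−1.989)
  = 0.49 × 0.1368 = 0.0670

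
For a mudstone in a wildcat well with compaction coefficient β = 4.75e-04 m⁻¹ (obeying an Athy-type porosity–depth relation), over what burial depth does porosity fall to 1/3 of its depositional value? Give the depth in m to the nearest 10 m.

2310 m

Working in km (1 km = 1000 m; β in km⁻¹ = β in m⁻¹ × 1000):
n/n₀ = 1/3 ⇒ exp(−β·z) = 1/3 ⇒ z = ln(3) / β
z = 1.0986 / 0.475 = 2.313 km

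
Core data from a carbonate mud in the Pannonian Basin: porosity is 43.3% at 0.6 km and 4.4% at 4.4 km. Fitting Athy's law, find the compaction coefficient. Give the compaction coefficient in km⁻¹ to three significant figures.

Athy: n(Z) = n₀ e^(−kZ) ⇒ n₁/n₂ = e^{k(Z₂−Z₁)} ⇒ k = ln(n₁/n₂)/(Z₂−Z₁)
k = ln(0.433/0.044) / (4.4 − 0.6) = ln(9.841) / 3.8 = 2.2865 / 3.8 = 0.6017 km⁻¹

0.602 km⁻¹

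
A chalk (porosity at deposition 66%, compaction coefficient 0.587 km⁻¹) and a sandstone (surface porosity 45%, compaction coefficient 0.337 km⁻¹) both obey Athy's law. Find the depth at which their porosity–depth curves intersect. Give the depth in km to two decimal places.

1.53 km

Set n₀ₐ e^(−βₐz) = n₀ᵦ e^(−βᵦz) ⇒ ln(n₀ₐ/n₀ᵦ) = (βₐ − βᵦ)·z
z = ln(0.66/0.45) / (0.587 − 0.337) = 0.3830 / 0.25 = 1.532 km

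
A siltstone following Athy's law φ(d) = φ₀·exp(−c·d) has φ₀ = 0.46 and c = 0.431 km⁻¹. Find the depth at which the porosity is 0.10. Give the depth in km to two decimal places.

3.54 km

Invert Athy's law: d = ln(φ₀/φ) / c
d = ln(0.46/0.1) / 0.431 = ln(4.6) / 0.431 = 1.5261 / 0.431 = 3.541 km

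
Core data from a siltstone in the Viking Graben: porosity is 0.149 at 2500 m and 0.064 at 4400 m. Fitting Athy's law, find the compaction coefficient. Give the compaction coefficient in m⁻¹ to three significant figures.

0.000445 m⁻¹

Working in km (1 km = 1000 m; c in km⁻¹ = c in m⁻¹ × 1000):
Athy: φ(Z) = φ₀ e^(−cZ) ⇒ φ₁/φ₂ = e^{c(Z₂−Z₁)} ⇒ c = ln(φ₁/φ₂)/(Z₂−Z₁)
c = ln(0.149/0.064) / (4.4 − 2.5) = ln(2.328) / 1.9 = 0.8451 / 1.9 = 0.4448 km⁻¹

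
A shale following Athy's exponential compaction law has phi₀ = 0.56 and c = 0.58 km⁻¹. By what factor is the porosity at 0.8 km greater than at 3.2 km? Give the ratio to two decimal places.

phi(d₁)/phi(d₂) = e^(−c·d₁)/e^(−c·d₂) = e^{c(d₂−d₁)}
= exp(0.58 × 2.4) = exp(1.392) = 4.0229

4.02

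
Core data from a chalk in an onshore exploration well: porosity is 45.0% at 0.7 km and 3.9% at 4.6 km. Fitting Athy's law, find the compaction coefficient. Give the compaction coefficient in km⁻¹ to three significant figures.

Athy: n(z) = n₀ e^(−cz) ⇒ n₁/n₂ = e^{c(z₂−z₁)} ⇒ c = ln(n₁/n₂)/(z₂−z₁)
c = ln(0.45/0.039) / (4.6 − 0.7) = ln(11.54) / 3.9 = 2.4457 / 3.9 = 0.6271 km⁻¹

0.627 km⁻¹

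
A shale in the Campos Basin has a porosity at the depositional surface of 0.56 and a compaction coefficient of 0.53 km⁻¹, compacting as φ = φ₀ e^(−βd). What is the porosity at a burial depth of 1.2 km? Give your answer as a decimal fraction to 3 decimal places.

φ = φ₀·exp(−β·d) = 0.56 × exp(−0.53 × 1.2) = 0.56 × exp(−0.636)
  = 0.56 × 0.5294 = 0.2965

0.296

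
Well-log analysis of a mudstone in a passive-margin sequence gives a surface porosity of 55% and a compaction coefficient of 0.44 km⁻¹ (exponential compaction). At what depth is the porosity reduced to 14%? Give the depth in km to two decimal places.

Invert Athy's law: d = ln(φ₀/φ) / c
d = ln(0.55/0.14) / 0.44 = ln(3.929) / 0.44 = 1.3683 / 0.44 = 3.110 km

3.11 km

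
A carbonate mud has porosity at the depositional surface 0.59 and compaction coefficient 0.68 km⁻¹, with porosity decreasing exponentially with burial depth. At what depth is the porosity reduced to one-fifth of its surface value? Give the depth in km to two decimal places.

φ/φ₀ = 1/5 ⇒ exp(−c·z) = 1/5 ⇒ z = ln(5) / c
z = 1.6094 / 0.68 = 2.367 km

2.37 km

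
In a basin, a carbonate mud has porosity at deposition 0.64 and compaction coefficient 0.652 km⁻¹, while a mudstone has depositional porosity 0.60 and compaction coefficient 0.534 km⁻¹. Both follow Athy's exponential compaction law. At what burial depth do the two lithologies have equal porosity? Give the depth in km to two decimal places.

0.55 km

Set phi₀ₐ e^(−kₐZ) = phi₀ᵦ e^(−kᵦZ) ⇒ ln(phi₀ₐ/phi₀ᵦ) = (kₐ − kᵦ)·Z
Z = ln(0.64/0.6) / (0.652 − 0.534) = 0.0645 / 0.118 = 0.547 km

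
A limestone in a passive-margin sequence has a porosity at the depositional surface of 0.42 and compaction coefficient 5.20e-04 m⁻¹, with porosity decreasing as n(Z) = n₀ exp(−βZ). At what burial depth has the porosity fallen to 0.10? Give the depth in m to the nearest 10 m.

2760 m

Working in km (1 km = 1000 m; β in km⁻¹ = β in m⁻¹ × 1000):
Invert Athy's law: Z = ln(n₀/n) / β
Z = ln(0.42/0.1) / 0.52 = ln(4.2) / 0.52 = 1.4351 / 0.52 = 2.760 km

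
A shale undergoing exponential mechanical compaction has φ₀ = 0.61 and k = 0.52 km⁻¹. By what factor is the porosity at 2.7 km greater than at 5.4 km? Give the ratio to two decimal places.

4.07

φ(z₁)/φ(z₂) = e^(−k·z₁)/e^(−k·z₂) = e^{k(z₂−z₁)}
= exp(0.52 × 2.7) = exp(1.404) = 4.0715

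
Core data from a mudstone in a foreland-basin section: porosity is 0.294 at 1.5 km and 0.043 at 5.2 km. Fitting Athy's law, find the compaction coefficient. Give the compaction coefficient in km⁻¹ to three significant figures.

Athy: n(z) = n₀ e^(−cz) ⇒ n₁/n₂ = e^{c(z₂−z₁)} ⇒ c = ln(n₁/n₂)/(z₂−z₁)
c = ln(0.294/0.043) / (5.2 − 1.5) = ln(6.837) / 3.7 = 1.9224 / 3.7 = 0.5196 km⁻¹

0.520 km⁻¹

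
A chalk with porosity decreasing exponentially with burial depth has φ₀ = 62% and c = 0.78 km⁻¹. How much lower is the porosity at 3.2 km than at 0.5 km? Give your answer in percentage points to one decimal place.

φ(0.5) = 0.62·e^(−0.78×0.5) = 0.4198
φ(3.2) = 0.62·e^(−0.78×3.2) = 0.0511
Δφ = 0.4198 − 0.0511 = 0.3687

36.9 percentage points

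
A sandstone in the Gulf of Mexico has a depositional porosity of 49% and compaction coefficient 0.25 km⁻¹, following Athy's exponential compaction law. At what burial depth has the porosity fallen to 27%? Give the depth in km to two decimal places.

2.38 km

Invert Athy's law: z = ln(n₀/n) / β
z = ln(0.49/0.27) / 0.25 = ln(1.815) / 0.25 = 0.5960 / 0.25 = 2.384 km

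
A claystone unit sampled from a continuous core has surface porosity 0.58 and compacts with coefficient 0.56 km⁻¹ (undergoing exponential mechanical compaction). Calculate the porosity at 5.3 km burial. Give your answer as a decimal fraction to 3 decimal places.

phi = phi₀·exp(−β·Z) = 0.58 × exp(−0.56 × 5.3) = 0.58 × exp(−2.968)
  = 0.58 × 0.0514 = 0.0298

0.030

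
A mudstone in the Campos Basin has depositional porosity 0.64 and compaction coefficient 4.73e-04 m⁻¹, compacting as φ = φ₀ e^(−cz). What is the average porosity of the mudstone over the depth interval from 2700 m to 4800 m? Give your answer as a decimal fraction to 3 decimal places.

Working in km (1 km = 1000 m; c in km⁻¹ = c in m⁻¹ × 1000):
⟨φ⟩ = (1/(z₂−z₁)) ∫ φ₀ e^(−cz) dz = φ₀·(e^(−c·z₁) − e^(−c·z₂)) / (c·(z₂−z₁))
e^(−0.473×2.7) = 0.2788; e^(−0.473×4.8) = 0.1033
⟨φ⟩ = 0.64 × (0.2788 − 0.1033) / (0.473 × 2.1) = 0.64 × 0.1768 = 0.1131

0.113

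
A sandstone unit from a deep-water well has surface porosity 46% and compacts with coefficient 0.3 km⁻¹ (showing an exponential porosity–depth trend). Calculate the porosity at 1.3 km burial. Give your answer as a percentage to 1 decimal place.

31.1%

phi = phi₀·exp(−c·d) = 0.46 × exp(−0.3 × 1.3) = 0.46 × exp(−0.39)
  = 0.46 × 0.6771 = 0.3114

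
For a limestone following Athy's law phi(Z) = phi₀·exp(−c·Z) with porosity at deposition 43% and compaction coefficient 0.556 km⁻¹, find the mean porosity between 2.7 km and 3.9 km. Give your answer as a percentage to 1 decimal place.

7.0%

⟨phi⟩ = (1/(Z₂−Z₁)) ∫ phi₀ e^(−cZ) dZ = phi₀·(e^(−c·Z₁) − e^(−c·Z₂)) / (c·(Z₂−Z₁))
e^(−0.556×2.7) = 0.2229; e^(−0.556×3.9) = 0.1144
⟨phi⟩ = 0.43 × (0.2229 − 0.1144) / (0.556 × 1.2) = 0.43 × 0.1626 = 0.0699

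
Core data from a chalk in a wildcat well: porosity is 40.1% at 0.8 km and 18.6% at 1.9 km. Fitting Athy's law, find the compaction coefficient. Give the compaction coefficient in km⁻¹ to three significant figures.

Athy: n(d) = n₀ e^(−cd) ⇒ n₁/n₂ = e^{c(d₂−d₁)} ⇒ c = ln(n₁/n₂)/(d₂−d₁)
c = ln(0.401/0.186) / (1.9 − 0.8) = ln(2.156) / 1.1 = 0.7682 / 1.1 = 0.6984 km⁻¹

0.698 km⁻¹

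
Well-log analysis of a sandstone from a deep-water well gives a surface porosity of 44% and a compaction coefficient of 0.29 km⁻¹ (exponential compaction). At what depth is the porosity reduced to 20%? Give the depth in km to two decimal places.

Invert Athy's law: d = ln(phi₀/phi) / c
d = ln(0.44/0.2) / 0.29 = ln(2.2) / 0.29 = 0.7885 / 0.29 = 2.719 km

2.72 km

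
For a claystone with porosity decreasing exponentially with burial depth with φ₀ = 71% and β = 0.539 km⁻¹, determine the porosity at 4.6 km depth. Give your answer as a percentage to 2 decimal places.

φ = φ₀·exp(−β·d) = 0.71 × exp(−0.539 × 4.6) = 0.71 × exp(−2.479)
  = 0.71 × 0.0838 = 0.0595

5.95%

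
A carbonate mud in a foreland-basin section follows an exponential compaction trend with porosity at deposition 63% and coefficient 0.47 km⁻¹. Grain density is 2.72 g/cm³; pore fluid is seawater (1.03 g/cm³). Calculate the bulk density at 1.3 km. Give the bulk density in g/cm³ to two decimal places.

2.14 g/cm³

Porosity at depth: φ = 0.63·exp(−0.47×1.3) = 0.63×0.5428 = 0.3420
Bulk density: ρ_b = (1−φ)ρ_g + φ·ρ_f = 0.6580×2.72 + 0.3420×1.03
       = 1.790 + 0.352 = 2.142 g/cm³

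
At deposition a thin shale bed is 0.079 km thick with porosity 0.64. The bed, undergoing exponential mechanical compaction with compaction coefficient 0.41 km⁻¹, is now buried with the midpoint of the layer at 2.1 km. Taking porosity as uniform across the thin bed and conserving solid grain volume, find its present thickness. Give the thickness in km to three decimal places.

0.039 km

Porosity at 2.1 km: phi = 0.64·exp(−0.41×2.1) = 0.2706
Solid-volume conservation: h(1−phi) = h₀(1−phi₀) ⇒ h = h₀·(1−phi₀)/(1−phi)
h = 0.079 × (1 − 0.64)/(1 − 0.2706) = 0.079 × 0.4935 = 0.0390 km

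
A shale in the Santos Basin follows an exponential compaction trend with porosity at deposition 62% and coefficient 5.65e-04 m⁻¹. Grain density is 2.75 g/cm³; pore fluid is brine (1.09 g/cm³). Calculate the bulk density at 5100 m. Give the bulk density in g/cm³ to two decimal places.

Working in km (1 km = 1000 m; β in km⁻¹ = β in m⁻¹ × 1000):
Porosity at depth: n = 0.62·exp(−0.565×5.1) = 0.62×0.0561 = 0.0348
Bulk density: ρ_b = (1−n)ρ_g + n·ρ_f = 0.9652×2.75 + 0.0348×1.09
       = 2.654 + 0.038 = 2.692 g/cm³

2.69 g/cm³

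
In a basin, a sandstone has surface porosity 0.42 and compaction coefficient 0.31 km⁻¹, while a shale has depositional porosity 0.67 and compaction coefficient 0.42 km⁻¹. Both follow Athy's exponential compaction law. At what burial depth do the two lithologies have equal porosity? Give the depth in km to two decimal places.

Set phi₀ₐ e^(−cₐZ) = phi₀ᵦ e^(−cᵦZ) ⇒ ln(phi₀ₐ/phi₀ᵦ) = (cₐ − cᵦ)·Z
Z = ln(0.42/0.67) / (0.31 − 0.42) = -0.4670 / -0.11 = 4.246 km

4.25 km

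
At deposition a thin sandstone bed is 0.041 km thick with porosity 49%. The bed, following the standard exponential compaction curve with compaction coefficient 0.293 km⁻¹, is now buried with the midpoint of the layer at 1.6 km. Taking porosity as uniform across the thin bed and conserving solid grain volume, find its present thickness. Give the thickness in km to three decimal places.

0.030 km

Porosity at 1.6 km: phi = 0.49·exp(−0.293×1.6) = 0.3066
Solid-volume conservation: h(1−phi) = h₀(1−phi₀) ⇒ h = h₀·(1−phi₀)/(1−phi)
h = 0.041 × (1 − 0.49)/(1 − 0.3066) = 0.041 × 0.7355 = 0.0302 km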